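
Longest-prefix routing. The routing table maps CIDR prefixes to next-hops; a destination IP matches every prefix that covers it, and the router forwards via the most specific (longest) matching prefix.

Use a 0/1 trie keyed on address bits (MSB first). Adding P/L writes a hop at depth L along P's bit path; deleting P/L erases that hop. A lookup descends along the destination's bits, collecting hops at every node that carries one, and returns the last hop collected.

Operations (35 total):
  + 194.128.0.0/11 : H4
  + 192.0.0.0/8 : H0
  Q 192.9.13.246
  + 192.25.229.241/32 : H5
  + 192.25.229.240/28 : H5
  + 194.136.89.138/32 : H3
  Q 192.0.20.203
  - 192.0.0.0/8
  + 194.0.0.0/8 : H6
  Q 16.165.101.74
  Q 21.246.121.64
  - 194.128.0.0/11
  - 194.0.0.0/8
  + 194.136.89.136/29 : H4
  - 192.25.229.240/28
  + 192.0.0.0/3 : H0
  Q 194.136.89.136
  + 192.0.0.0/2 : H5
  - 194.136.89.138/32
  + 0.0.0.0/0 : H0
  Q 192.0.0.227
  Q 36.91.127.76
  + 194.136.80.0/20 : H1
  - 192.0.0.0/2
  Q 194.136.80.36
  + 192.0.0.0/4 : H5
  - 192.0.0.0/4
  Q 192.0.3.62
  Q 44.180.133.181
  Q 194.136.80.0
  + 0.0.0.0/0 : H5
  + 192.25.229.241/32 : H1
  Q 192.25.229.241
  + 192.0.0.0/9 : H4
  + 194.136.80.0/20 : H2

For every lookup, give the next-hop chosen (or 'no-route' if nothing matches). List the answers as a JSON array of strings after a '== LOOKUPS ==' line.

Apply in order:
  add 194.128.0.0/11 -> H4 at depth 11
  add 192.0.0.0/8 -> H0 at depth 8
  lookup 192.9.13.246: bits 11000000 walk d0:-→d1:-→d2:-→d3:-→d4:-→d5:-→d6:-→d7:-→d8:H0 -> H0
  add 192.25.229.241/32 -> H5 at depth 32
  add 192.25.229.240/28 -> H5 at depth 28
  add 194.136.89.138/32 -> H3 at depth 32
  lookup 192.0.20.203: bits 11000000000 walk d0:-→d1:-→d2:-→d3:-→d4:-→d5:-→d6:-→d7:-→d8:H0→d9:-→d10:-→d11:- -> H0
  del 192.0.0.0/8 (clear depth 8)
  add 194.0.0.0/8 -> H6 at depth 8
  lookup 16.165.101.74: bits ε walk d0:- -> no-route
  lookup 21.246.121.64: bits ε walk d0:- -> no-route
  del 194.128.0.0/11 (clear depth 11)
  del 194.0.0.0/8 (clear depth 8)
  add 194.136.89.136/29 -> H4 at depth 29
  del 192.25.229.240/28 (clear depth 28)
  add 192.0.0.0/3 -> H0 at depth 3
  lookup 194.136.89.136: bits 110000101000100001011001100010 walk d0:-→d1:-→d2:-→d3:H0→d4:-→d5:-→d6:-→d7:-→d8:-→d9:-→d10:-→d11:-→d12:-→d13:-→d14:-→d15:-→d16:-→d17:-→d18:-→d19:-→d20:-→d21:-→d22:-→d23:-→d24:-→d25:-→d26:-→d27:-→d28:-→d29:H4→d30:- -> H4
  add 192.0.0.0/2 -> H5 at depth 2
  del 194.136.89.138/32 (clear depth 32)
  add 0.0.0.0/0 -> H0 at depth 0
  lookup 192.0.0.227: bits 11000000000 walk d0:H0→d1:-→d2:H5→d3:H0→d4:-→d5:-→d6:-→d7:-→d8:-→d9:-→d10:-→d11:- -> H0
  lookup 36.91.127.76: bits ε walk d0:H0 -> H0
  add 194.136.80.0/20 -> H1 at depth 20
  del 192.0.0.0/2 (clear depth 2)
  lookup 194.136.80.36: bits 11000010100010000101 walk d0:H0→d1:-→d2:-→d3:H0→d4:-→d5:-→d6:-→d7:-→d8:-→d9:-→d10:-→d11:-→d12:-→d13:-→d14:-→d15:-→d16:-→d17:-→d18:-→d19:-→d20:H1 -> H1
  add 192.0.0.0/4 -> H5 at depth 4
  del 192.0.0.0/4 (clear depth 4)
  lookup 192.0.3.62: bits 11000000000 walk d0:H0→d1:-→d2:-→d3:H0→d4:-→d5:-→d6:-→d7:-→d8:-→d9:-→d10:-→d11:- -> H0
  lookup 44.180.133.181: bits ε walk d0:H0 -> H0
  lookup 194.136.80.0: bits 11000010100010000101 walk d0:H0→d1:-→d2:-→d3:H0→d4:-→d5:-→d6:-→d7:-→d8:-→d9:-→d10:-→d11:-→d12:-→d13:-→d14:-→d15:-→d16:-→d17:-→d18:-→d19:-→d20:H1 -> H1
  add 0.0.0.0/0 -> H5 at depth 0
  add 192.25.229.241/32 -> H1 at depth 32
  lookup 192.25.229.241: bits 11000000000110011110010111110001 walk d0:H5→d1:-→d2:-→d3:H0→d4:-→d5:-→d6:-→d7:-→d8:-→d9:-→d10:-→d11:-→d12:-→d13:-→d14:-→d15:-→d16:-→d17:-→d18:-→d19:-→d20:-→d21:-→d22:-→d23:-→d24:-→d25:-→d26:-→d27:-→d28:-→d29:-→d30:-→d31:-→d32:H1 -> H1
  add 192.0.0.0/9 -> H4 at depth 9
  add 194.136.80.0/20 -> H2 at depth 20

== LOOKUPS ==
["H0","H0","no-route","no-route","H4","H0","H0","H1","H0","H0","H1","H1"]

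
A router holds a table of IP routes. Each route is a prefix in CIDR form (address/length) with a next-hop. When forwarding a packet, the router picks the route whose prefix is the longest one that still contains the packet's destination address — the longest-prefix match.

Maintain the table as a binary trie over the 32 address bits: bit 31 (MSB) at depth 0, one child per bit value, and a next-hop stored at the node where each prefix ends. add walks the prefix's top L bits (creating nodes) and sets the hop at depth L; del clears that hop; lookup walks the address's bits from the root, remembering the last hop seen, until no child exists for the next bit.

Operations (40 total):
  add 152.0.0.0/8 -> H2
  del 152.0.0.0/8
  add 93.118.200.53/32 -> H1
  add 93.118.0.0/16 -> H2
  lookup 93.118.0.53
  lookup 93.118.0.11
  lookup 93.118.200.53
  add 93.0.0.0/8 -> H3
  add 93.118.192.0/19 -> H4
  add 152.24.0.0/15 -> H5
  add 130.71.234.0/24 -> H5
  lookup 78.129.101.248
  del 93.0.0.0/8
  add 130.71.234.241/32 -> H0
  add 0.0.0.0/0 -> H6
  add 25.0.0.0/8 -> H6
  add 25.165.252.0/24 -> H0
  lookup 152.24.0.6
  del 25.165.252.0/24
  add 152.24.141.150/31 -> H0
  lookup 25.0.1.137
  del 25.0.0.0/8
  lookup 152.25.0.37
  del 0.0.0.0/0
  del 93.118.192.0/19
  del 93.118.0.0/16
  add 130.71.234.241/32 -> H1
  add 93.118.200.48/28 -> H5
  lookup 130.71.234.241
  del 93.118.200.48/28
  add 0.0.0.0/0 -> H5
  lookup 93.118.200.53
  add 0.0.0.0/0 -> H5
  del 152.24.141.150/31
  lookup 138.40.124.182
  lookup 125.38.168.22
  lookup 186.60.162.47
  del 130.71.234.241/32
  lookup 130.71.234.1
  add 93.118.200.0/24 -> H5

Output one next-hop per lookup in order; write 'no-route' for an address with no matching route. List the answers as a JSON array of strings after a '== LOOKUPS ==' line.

Apply in order:
  + 152.0.0.0/8 (H2) depth=8
  del 152.0.0.0/8 (clear depth 8)
  + 93.118.200.53/32 (H1) depth=32
  + 93.118.0.0/16 (H2) depth=16
  lookup 93.118.0.53: bits 0101110101110110 walk d0:-→d1:-→d2:-→d3:-→d4:-→d5:-→d6:-→d7:-→d8:-→d9:-→d10:-→d11:-→d12:-→d13:-→d14:-→d15:-→d16:H2 -> H2
  lookup 93.118.0.11: bits 0101110101110110 walk d0:-→d1:-→d2:-→d3:-→d4:-→d5:-→d6:-→d7:-→d8:-→d9:-→d10:-→d11:-→d12:-→d13:-→d14:-→d15:-→d16:H2 -> H2
  lookup 93.118.200.53: bits 01011101011101101100100000110101 walk d0:-→d1:-→d2:-→d3:-→d4:-→d5:-→d6:-→d7:-→d8:-→d9:-→d10:-→d11:-→d12:-→d13:-→d14:-→d15:-→d16:H2→d17:-→d18:-→d19:-→d20:-→d21:-→d22:-→d23:-→d24:-→d25:-→d26:-→d27:-→d28:-→d29:-→d30:-→d31:-→d32:H1 -> H1
  + 93.0.0.0/8 (H3) depth=8
  + 93.118.192.0/19 (H4) depth=19
  + 152.24.0.0/15 (H5) depth=15
  + 130.71.234.0/24 (H5) depth=24
  lookup 78.129.101.248: bits 010 walk d0:-→d1:-→d2:-→d3:- -> no-route
  del 93.0.0.0/8 (clear depth 8)
  + 130.71.234.241/32 (H0) depth=32
  + 0.0.0.0/0 (H6) depth=0
  + 25.0.0.0/8 (H6) depth=8
  + 25.165.252.0/24 (H0) depth=24
  lookup 152.24.0.6: bits 100110000001100 walk d0:H6→d1:-→d2:-→d3:-→d4:-→d5:-→d6:-→d7:-→d8:-→d9:-→d10:-→d11:-→d12:-→d13:-→d14:-→d15:H5 -> H5
  del 25.165.252.0/24 (clear depth 24)
  + 152.24.141.150/31 (H0) depth=31
  lookup 25.0.1.137: bits 00011001 walk d0:H6→d1:-→d2:-→d3:-→d4:-→d5:-→d6:-→d7:-→d8:H6 -> H6
  del 25.0.0.0/8 (clear depth 8)
  lookup 152.25.0.37: bits 100110000001100 walk d0:H6→d1:-→d2:-→d3:-→d4:-→d5:-→d6:-→d7:-→d8:-→d9:-→d10:-→d11:-→d12:-→d13:-→d14:-→d15:H5 -> H5
  del 0.0.0.0/0 (clear depth 0)
  del 93.118.192.0/19 (clear depth 19)
  del 93.118.0.0/16 (clear depth 16)
  + 130.71.234.241/32 (H1) depth=32
  + 93.118.200.48/28 (H5) depth=28
  lookup 130.71.234.241: bits 10000010010001111110101011110001 walk d0:-→d1:-→d2:-→d3:-→d4:-→d5:-→d6:-→d7:-→d8:-→d9:-→d10:-→d11:-→d12:-→d13:-→d14:-→d15:-→d16:-→d17:-→d18:-→d19:-→d20:-→d21:-→d22:-→d23:-→d24:H5→d25:-→d26:-→d27:-→d28:-→d29:-→d30:-→d31:-→d32:H1 -> H1
  del 93.118.200.48/28 (clear depth 28)
  + 0.0.0.0/0 (H5) depth=0
  lookup 93.118.200.53: bits 01011101011101101100100000110101 walk d0:H5→d1:-→d2:-→d3:-→d4:-→d5:-→d6:-→d7:-→d8:-→d9:-→d10:-→d11:-→d12:-→d13:-→d14:-→d15:-→d16:-→d17:-→d18:-→d19:-→d20:-→d21:-→d22:-→d23:-→d24:-→d25:-→d26:-→d27:-→d28:-→d29:-→d30:-→d31:-→d32:H1 -> H1
  + 0.0.0.0/0 (H5) depth=0
  del 152.24.141.150/31 (clear depth 31)
  lookup 138.40.124.182: bits 1000 walk d0:H5→d1:-→d2:-→d3:-→d4:- -> H5
  lookup 125.38.168.22: bits 01 walk d0:H5→d1:-→d2:- -> H5
  lookup 186.60.162.47: bits 10 walk d0:H5→d1:-→d2:- -> H5
  del 130.71.234.241/32 (clear depth 32)
  lookup 130.71.234.1: bits 100000100100011111101010 walk d0:H5→d1:-→d2:-→d3:-→d4:-→d5:-→d6:-→d7:-→d8:-→d9:-→d10:-→d11:-→d12:-→d13:-→d14:-→d15:-→d16:-→d17:-→d18:-→d19:-→d20:-→d21:-→d22:-→d23:-→d24:H5 -> H5
  + 93.118.200.0/24 (H5) depth=24

== LOOKUPS ==
["H2","H2","H1","no-route","H5","H6","H5","H1","H1","H5","H5","H5","H5"]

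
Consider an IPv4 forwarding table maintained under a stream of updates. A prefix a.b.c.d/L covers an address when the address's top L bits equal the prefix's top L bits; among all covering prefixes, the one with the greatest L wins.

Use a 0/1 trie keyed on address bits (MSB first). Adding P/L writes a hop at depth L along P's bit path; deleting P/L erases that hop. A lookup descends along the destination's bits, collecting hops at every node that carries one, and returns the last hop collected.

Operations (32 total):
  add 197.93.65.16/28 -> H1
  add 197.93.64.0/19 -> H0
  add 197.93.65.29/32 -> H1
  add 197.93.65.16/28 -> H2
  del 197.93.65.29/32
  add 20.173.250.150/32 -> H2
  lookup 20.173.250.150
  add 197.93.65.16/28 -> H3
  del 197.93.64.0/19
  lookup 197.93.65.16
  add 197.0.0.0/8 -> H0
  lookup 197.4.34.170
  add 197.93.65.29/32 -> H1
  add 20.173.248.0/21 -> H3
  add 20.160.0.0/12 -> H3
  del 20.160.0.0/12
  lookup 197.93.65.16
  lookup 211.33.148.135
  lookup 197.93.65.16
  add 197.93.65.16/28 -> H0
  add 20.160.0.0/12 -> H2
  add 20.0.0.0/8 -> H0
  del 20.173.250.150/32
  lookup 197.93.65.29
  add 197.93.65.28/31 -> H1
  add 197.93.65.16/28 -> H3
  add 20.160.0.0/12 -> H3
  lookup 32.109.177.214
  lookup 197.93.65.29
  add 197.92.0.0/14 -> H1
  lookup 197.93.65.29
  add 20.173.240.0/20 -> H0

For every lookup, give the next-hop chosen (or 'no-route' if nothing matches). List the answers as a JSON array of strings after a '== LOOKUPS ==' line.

Apply in order:
  + 197.93.65.16/28 (H1) depth=28
  + 197.93.64.0/19 (H0) depth=19
  + 197.93.65.29/32 (H1) depth=32
  + 197.93.65.16/28 (H2) depth=28
  del 197.93.65.29/32 (clear depth 32)
  + 20.173.250.150/32 (H2) depth=32
  lookup 20.173.250.150: bits 00010100101011011111101010010110 walk d0:-→d1:-→d2:-→d3:-→d4:-→d5:-→d6:-→d7:-→d8:-→d9:-→d10:-→d11:-→d12:-→d13:-→d14:-→d15:-→d16:-→d17:-→d18:-→d19:-→d20:-→d21:-→d22:-→d23:-→d24:-→d25:-→d26:-→d27:-→d28:-→d29:-→d30:-→d31:-→d32:H2 -> H2
  + 197.93.65.16/28 (H3) depth=28
  del 197.93.64.0/19 (clear depth 19)
  lookup 197.93.65.16: bits 1100010101011101010000010001 walk d0:-→d1:-→d2:-→d3:-→d4:-→d5:-→d6:-→d7:-→d8:-→d9:-→d10:-→d11:-→d12:-→d13:-→d14:-→d15:-→d16:-→d17:-→d18:-→d19:-→d20:-→d21:-→d22:-→d23:-→d24:-→d25:-→d26:-→d27:-→d28:H3 -> H3
  + 197.0.0.0/8 (H0) depth=8
  lookup 197.4.34.170: bits 110001010 walk d0:-→d1:-→d2:-→d3:-→d4:-→d5:-→d6:-→d7:-→d8:H0→d9:- -> H0
  + 197.93.65.29/32 (H1) depth=32
  + 20.173.248.0/21 (H3) depth=21
  + 20.160.0.0/12 (H3) depth=12
  del 20.160.0.0/12 (clear depth 12)
  lookup 197.93.65.16: bits 1100010101011101010000010001 walk d0:-→d1:-→d2:-→d3:-→d4:-→d5:-→d6:-→d7:-→d8:H0→d9:-→d10:-→d11:-→d12:-→d13:-→d14:-→d15:-→d16:-→d17:-→d18:-→d19:-→d20:-→d21:-→d22:-→d23:-→d24:-→d25:-→d26:-→d27:-→d28:H3 -> H3
  lookup 211.33.148.135: bits 110 walk d0:-→d1:-→d2:-→d3:- -> no-route
  lookup 197.93.65.16: bits 1100010101011101010000010001 walk d0:-→d1:-→d2:-→d3:-→d4:-→d5:-→d6:-→d7:-→d8:H0→d9:-→d10:-→d11:-→d12:-→d13:-→d14:-→d15:-→d16:-→d17:-→d18:-→d19:-→d20:-→d21:-→d22:-→d23:-→d24:-→d25:-→d26:-→d27:-→d28:H3 -> H3
  + 197.93.65.16/28 (H0) depth=28
  + 20.160.0.0/12 (H2) depth=12
  + 20.0.0.0/8 (H0) depth=8
  del 20.173.250.150/32 (clear depth 32)
  lookup 197.93.65.29: bits 11000101010111010100000100011101 walk d0:-→d1:-→d2:-→d3:-→d4:-→d5:-→d6:-→d7:-→d8:H0→d9:-→d10:-→d11:-→d12:-→d13:-→d14:-→d15:-→d16:-→d17:-→d18:-→d19:-→d20:-→d21:-→d22:-→d23:-→d24:-→d25:-→d26:-→d27:-→d28:H0→d29:-→d30:-→d31:-→d32:H1 -> H1
  + 197.93.65.28/31 (H1) depth=31
  + 197.93.65.16/28 (H3) depth=28
  + 20.160.0.0/12 (H3) depth=12
  lookup 32.109.177.214: bits 00 walk d0:-→d1:-→d2:- -> no-route
  lookup 197.93.65.29: bits 11000101010111010100000100011101 walk d0:-→d1:-→d2:-→d3:-→d4:-→d5:-→d6:-→d7:-→d8:H0→d9:-→d10:-→d11:-→d12:-→d13:-→d14:-→d15:-→d16:-→d17:-→d18:-→d19:-→d20:-→d21:-→d22:-→d23:-→d24:-→d25:-→d26:-→d27:-→d28:H3→d29:-→d30:-→d31:H1→d32:H1 -> H1
  + 197.92.0.0/14 (H1) depth=14
  lookup 197.93.65.29: bits 11000101010111010100000100011101 walk d0:-→d1:-→d2:-→d3:-→d4:-→d5:-→d6:-→d7:-→d8:H0→d9:-→d10:-→d11:-→d12:-→d13:-→d14:H1→d15:-→d16:-→d17:-→d18:-→d19:-→d20:-→d21:-→d22:-→d23:-→d24:-→d25:-→d26:-→d27:-→d28:H3→d29:-→d30:-→d31:H1→d32:H1 -> H1
  + 20.173.240.0/20 (H0) depth=20

== LOOKUPS ==
["H2","H3","H0","H3","no-route","H3","H1","no-route","H1","H1"]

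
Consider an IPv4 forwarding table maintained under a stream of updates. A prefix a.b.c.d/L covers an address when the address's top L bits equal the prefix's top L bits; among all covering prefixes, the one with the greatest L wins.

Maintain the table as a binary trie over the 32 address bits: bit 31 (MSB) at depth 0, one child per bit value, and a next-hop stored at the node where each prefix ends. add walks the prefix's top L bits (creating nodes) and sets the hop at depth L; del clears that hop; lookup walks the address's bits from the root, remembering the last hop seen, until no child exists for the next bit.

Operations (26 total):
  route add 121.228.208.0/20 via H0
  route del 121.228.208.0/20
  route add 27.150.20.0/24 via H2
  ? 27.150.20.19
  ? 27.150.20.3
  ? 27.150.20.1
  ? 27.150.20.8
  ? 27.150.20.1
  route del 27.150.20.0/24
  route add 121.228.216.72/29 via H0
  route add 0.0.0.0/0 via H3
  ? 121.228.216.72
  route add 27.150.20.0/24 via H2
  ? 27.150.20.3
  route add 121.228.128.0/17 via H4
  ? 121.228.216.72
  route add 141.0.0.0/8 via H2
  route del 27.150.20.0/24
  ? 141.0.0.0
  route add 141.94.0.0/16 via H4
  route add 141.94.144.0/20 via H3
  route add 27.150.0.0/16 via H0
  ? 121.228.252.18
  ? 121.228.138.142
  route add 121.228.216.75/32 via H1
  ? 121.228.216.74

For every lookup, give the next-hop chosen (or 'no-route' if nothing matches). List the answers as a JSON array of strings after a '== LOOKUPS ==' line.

Apply in order:
  add 121.228.208.0/20 -> H0 at depth 20
  del 121.228.208.0/20 (clear depth 20)
  add 27.150.20.0/24 -> H2 at depth 24
  Q 27.150.20.19: descend 000110111001011000010100 ; hops seen [H2] ; pick H2
  Q 27.150.20.3: descend 000110111001011000010100 ; hops seen [H2] ; pick H2
  Q 27.150.20.1: descend 000110111001011000010100 ; hops seen [H2] ; pick H2
  Q 27.150.20.8: descend 000110111001011000010100 ; hops seen [H2] ; pick H2
  Q 27.150.20.1: descend 000110111001011000010100 ; hops seen [H2] ; pick H2
  del 27.150.20.0/24 (clear depth 24)
  add 121.228.216.72/29 -> H0 at depth 29
  add 0.0.0.0/0 -> H3 at depth 0
  Q 121.228.216.72: descend 01111001111001001101100001001 ; hops seen [H3,H0] ; pick H0
  add 27.150.20.0/24 -> H2 at depth 24
  Q 27.150.20.3: descend 000110111001011000010100 ; hops seen [H3,H2] ; pick H2
  add 121.228.128.0/17 -> H4 at depth 17
  Q 121.228.216.72: descend 01111001111001001101100001001 ; hops seen [H3,H4,H0] ; pick H0
  add 141.0.0.0/8 -> H2 at depth 8
  del 27.150.20.0/24 (clear depth 24)
  Q 141.0.0.0: descend 10001101 ; hops seen [H3,H2] ; pick H2
  add 141.94.0.0/16 -> H4 at depth 16
  add 141.94.144.0/20 -> H3 at depth 20
  add 27.150.0.0/16 -> H0 at depth 16
  Q 121.228.252.18: descend 011110011110010011 ; hops seen [H3,H4] ; pick H4
  Q 121.228.138.142: descend 01111001111001001 ; hops seen [H3,H4] ; pick H4
  add 121.228.216.75/32 -> H1 at depth 32
  Q 121.228.216.74: descend 0111100111100100110110000100101 ; hops seen [H3,H4,H0] ; pick H0

== LOOKUPS ==
["H2","H2","H2","H2","H2","H0","H2","H0","H2","H4","H4","H0"]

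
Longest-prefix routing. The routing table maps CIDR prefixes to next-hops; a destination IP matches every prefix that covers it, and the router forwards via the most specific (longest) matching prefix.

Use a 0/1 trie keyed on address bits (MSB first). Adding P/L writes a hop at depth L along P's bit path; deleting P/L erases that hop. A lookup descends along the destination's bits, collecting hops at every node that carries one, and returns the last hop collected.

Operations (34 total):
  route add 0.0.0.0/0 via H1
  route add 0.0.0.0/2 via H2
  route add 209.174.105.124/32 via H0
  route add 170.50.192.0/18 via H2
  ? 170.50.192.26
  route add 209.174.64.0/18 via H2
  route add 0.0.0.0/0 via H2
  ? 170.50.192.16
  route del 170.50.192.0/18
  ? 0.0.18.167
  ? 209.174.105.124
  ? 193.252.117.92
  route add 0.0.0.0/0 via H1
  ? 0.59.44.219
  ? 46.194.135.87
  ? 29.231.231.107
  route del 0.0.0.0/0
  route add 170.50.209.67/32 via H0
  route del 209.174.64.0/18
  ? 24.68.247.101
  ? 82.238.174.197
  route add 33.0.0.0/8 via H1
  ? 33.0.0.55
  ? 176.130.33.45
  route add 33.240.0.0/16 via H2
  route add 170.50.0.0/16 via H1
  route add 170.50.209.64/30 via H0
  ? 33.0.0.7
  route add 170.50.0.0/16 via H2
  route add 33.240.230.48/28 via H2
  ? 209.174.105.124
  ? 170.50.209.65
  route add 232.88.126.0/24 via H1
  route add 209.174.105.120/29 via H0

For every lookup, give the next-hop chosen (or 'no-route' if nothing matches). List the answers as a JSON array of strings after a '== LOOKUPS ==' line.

Trace:
  add 0.0.0.0/0 -> H1 at depth 0
  add 0.0.0.0/2 -> H2 at depth 2
  add 209.174.105.124/32 -> H0 at depth 32
  add 170.50.192.0/18 -> H2 at depth 18
  Q 170.50.192.26: descend 101010100011001011 ; hops seen [H1,H2] ; pick H2
  add 209.174.64.0/18 -> H2 at depth 18
  add 0.0.0.0/0 -> H2 at depth 0
  Q 170.50.192.16: descend 101010100011001011 ; hops seen [H2,H2] ; pick H2
  - 170.50.192.0/18 clear@18
  Q 0.0.18.167: descend 00 ; hops seen [H2,H2] ; pick H2
  Q 209.174.105.124: descend 11010001101011100110100101111100 ; hops seen [H2,H2,H0] ; pick H0
  Q 193.252.117.92: descend 110 ; hops seen [H2] ; pick H2
  add 0.0.0.0/0 -> H1 at depth 0
  Q 0.59.44.219: descend 00 ; hops seen [H1,H2] ; pick H2
  Q 46.194.135.87: descend 00 ; hops seen [H1,H2] ; pick H2
  Q 29.231.231.107: descend 00 ; hops seen [H1,H2] ; pick H2
  - 0.0.0.0/0 clear@0
  add 170.50.209.67/32 -> H0 at depth 32
  - 209.174.64.0/18 clear@18
  Q 24.68.247.101: descend 00 ; hops seen [H2] ; pick H2
  Q 82.238.174.197: descend 0 ; hops seen [∅] ; pick no-route
  add 33.0.0.0/8 -> H1 at depth 8
  Q 33.0.0.55: descend 00100001 ; hops seen [H2,H1] ; pick H1
  Q 176.130.33.45: descend 101 ; hops seen [∅] ; pick no-route
  add 33.240.0.0/16 -> H2 at depth 16
  add 170.50.0.0/16 -> H1 at depth 16
  add 170.50.209.64/30 -> H0 at depth 30
  Q 33.0.0.7: descend 00100001 ; hops seen [H2,H1] ; pick H1
  add 170.50.0.0/16 -> H2 at depth 16
  add 33.240.230.48/28 -> H2 at depth 28
  Q 209.174.105.124: descend 11010001101011100110100101111100 ; hops seen [H0] ; pick H0
  Q 170.50.209.65: descend 101010100011001011010001010000 ; hops seen [H2,H0] ; pick H0
  add 232.88.126.0/24 -> H1 at depth 24
  add 209.174.105.120/29 -> H0 at depth 29

== LOOKUPS ==
["H2","H2","H2","H0","H2","H2","H2","H2","H2","no-route","H1","no-route","H1","H0","H0"]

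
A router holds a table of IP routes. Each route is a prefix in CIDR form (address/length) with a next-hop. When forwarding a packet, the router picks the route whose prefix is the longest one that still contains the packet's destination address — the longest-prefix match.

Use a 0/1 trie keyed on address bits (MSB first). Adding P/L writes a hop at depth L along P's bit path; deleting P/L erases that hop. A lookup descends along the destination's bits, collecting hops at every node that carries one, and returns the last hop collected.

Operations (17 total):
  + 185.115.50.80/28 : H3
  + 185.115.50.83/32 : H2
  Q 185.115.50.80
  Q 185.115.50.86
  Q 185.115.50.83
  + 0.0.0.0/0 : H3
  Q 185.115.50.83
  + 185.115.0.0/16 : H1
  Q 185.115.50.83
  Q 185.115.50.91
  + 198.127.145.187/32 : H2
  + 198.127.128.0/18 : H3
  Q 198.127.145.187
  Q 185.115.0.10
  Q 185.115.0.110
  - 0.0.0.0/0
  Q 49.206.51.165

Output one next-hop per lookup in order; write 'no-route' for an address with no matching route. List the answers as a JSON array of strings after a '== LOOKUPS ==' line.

Trace:
  + 185.115.50.80/28 (H3) depth=28
  + 185.115.50.83/32 (H2) depth=32
  ? 185.115.50.80  path d0:-→d1:-→d2:-→d3:-→d4:-→d5:-→d6:-→d7:-→d8:-→d9:-→d10:-→d11:-→d12:-→d13:-→d14:-→d15:-→d16:-→d17:-→d18:-→d19:-→d20:-→d21:-→d22:-→d23:-→d24:-→d25:-→d26:-→d27:-→d28:H3→d29:-→d30:-  best=H3
  ? 185.115.50.86  path d0:-→d1:-→d2:-→d3:-→d4:-→d5:-→d6:-→d7:-→d8:-→d9:-→d10:-→d11:-→d12:-→d13:-→d14:-→d15:-→d16:-→d17:-→d18:-→d19:-→d20:-→d21:-→d22:-→d23:-→d24:-→d25:-→d26:-→d27:-→d28:H3→d29:-  best=H3
  ? 185.115.50.83  path d0:-→d1:-→d2:-→d3:-→d4:-→d5:-→d6:-→d7:-→d8:-→d9:-→d10:-→d11:-→d12:-→d13:-→d14:-→d15:-→d16:-→d17:-→d18:-→d19:-→d20:-→d21:-→d22:-→d23:-→d24:-→d25:-→d26:-→d27:-→d28:H3→d29:-→d30:-→d31:-→d32:H2  best=H2
  + 0.0.0.0/0 (H3) depth=0
  ? 185.115.50.83  path d0:H3→d1:-→d2:-→d3:-→d4:-→d5:-→d6:-→d7:-→d8:-→d9:-→d10:-→d11:-→d12:-→d13:-→d14:-→d15:-→d16:-→d17:-→d18:-→d19:-→d20:-→d21:-→d22:-→d23:-→d24:-→d25:-→d26:-→d27:-→d28:H3→d29:-→d30:-→d31:-→d32:H2  best=H2
  + 185.115.0.0/16 (H1) depth=16
  ? 185.115.50.83  path d0:H3→d1:-→d2:-→d3:-→d4:-→d5:-→d6:-→d7:-→d8:-→d9:-→d10:-→d11:-→d12:-→d13:-→d14:-→d15:-→d16:H1→d17:-→d18:-→d19:-→d20:-→d21:-→d22:-→d23:-→d24:-→d25:-→d26:-→d27:-→d28:H3→d29:-→d30:-→d31:-→d32:H2  best=H2
  ? 185.115.50.91  path d0:H3→d1:-→d2:-→d3:-→d4:-→d5:-→d6:-→d7:-→d8:-→d9:-→d10:-→d11:-→d12:-→d13:-→d14:-→d15:-→d16:H1→d17:-→d18:-→d19:-→d20:-→d21:-→d22:-→d23:-→d24:-→d25:-→d26:-→d27:-→d28:H3  best=H3
  + 198.127.145.187/32 (H2) depth=32
  + 198.127.128.0/18 (H3) depth=18
  ? 198.127.145.187  path d0:H3→d1:-→d2:-→d3:-→d4:-→d5:-→d6:-→d7:-→d8:-→d9:-→d10:-→d11:-→d12:-→d13:-→d14:-→d15:-→d16:-→d17:-→d18:H3→d19:-→d20:-→d21:-→d22:-→d23:-→d24:-→d25:-→d26:-→d27:-→d28:-→d29:-→d30:-→d31:-→d32:H2  best=H2
  ? 185.115.0.10  path d0:H3→d1:-→d2:-→d3:-→d4:-→d5:-→d6:-→d7:-→d8:-→d9:-→d10:-→d11:-→d12:-→d13:-→d14:-→d15:-→d16:H1→d17:-→d18:-  best=H1
  ? 185.115.0.110  path d0:H3→d1:-→d2:-→d3:-→d4:-→d5:-→d6:-→d7:-→d8:-→d9:-→d10:-→d11:-→d12:-→d13:-→d14:-→d15:-→d16:H1→d17:-→d18:-  best=H1
  - 0.0.0.0/0 clear@0
  ? 49.206.51.165  path d0:-  best=no-route

== LOOKUPS ==
["H3","H3","H2","H2","H2","H3","H2","H1","H1","no-route"]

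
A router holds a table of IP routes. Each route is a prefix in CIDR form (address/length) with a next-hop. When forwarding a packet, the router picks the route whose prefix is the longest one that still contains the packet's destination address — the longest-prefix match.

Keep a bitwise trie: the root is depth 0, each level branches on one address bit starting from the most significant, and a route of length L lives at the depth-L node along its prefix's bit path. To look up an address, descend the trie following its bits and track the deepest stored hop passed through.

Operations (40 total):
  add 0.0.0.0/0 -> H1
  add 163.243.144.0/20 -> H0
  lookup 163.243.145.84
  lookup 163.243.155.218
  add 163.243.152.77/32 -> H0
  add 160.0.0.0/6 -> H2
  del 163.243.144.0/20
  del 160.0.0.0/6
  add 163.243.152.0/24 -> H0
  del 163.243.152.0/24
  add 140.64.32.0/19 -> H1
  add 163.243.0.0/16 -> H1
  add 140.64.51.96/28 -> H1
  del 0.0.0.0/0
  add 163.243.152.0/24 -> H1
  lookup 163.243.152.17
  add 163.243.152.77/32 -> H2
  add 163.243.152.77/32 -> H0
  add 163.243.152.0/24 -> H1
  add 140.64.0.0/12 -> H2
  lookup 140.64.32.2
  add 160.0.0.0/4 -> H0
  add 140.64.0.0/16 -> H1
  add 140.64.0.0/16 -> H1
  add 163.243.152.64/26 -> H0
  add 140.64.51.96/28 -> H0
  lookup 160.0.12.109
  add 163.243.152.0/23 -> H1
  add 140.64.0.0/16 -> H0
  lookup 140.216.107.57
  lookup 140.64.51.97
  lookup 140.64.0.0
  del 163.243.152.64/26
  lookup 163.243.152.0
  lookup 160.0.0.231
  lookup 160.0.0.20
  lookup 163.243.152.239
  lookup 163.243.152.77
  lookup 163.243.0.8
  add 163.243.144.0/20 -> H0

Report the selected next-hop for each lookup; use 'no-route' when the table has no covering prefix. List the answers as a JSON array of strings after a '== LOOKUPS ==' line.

Trace:
  + 0.0.0.0/0 (H1) depth=0
  + 163.243.144.0/20 (H0) depth=20
  lookup 163.243.145.84: bits 10100011111100111001 walk d0:H1→d1:-→d2:-→d3:-→d4:-→d5:-→d6:-→d7:-→d8:-→d9:-→d10:-→d11:-→d12:-→d13:-→d14:-→d15:-→d16:-→d17:-→d18:-→d19:-→d20:H0 -> H0
  lookup 163.243.155.218: bits 10100011111100111001 walk d0:H1→d1:-→d2:-→d3:-→d4:-→d5:-→d6:-→d7:-→d8:-→d9:-→d10:-→d11:-→d12:-→d13:-→d14:-→d15:-→d16:-→d17:-→d18:-→d19:-→d20:H0 -> H0
  + 163.243.152.77/32 (H0) depth=32
  + 160.0.0.0/6 (H2) depth=6
  - 163.243.144.0/20 clear@20
  - 160.0.0.0/6 clear@6
  + 163.243.152.0/24 (H0) depth=24
  - 163.243.152.0/24 clear@24
  + 140.64.32.0/19 (H1) depth=19
  + 163.243.0.0/16 (H1) depth=16
  + 140.64.51.96/28 (H1) depth=28
  - 0.0.0.0/0 clear@0
  + 163.243.152.0/24 (H1) depth=24
  lookup 163.243.152.17: bits 1010001111110011100110000 walk d0:-→d1:-→d2:-→d3:-→d4:-→d5:-→d6:-→d7:-→d8:-→d9:-→d10:-→d11:-→d12:-→d13:-→d14:-→d15:-→d16:H1→d17:-→d18:-→d19:-→d20:-→d21:-→d22:-→d23:-→d24:H1→d25:- -> H1
  + 163.243.152.77/32 (H2) depth=32
  + 163.243.152.77/32 (H0) depth=32
  + 163.243.152.0/24 (H1) depth=24
  + 140.64.0.0/12 (H2) depth=12
  lookup 140.64.32.2: bits 1000110001000000001 walk d0:-→d1:-→d2:-→d3:-→d4:-→d5:-→d6:-→d7:-→d8:-→d9:-→d10:-→d11:-→d12:H2→d13:-→d14:-→d15:-→d16:-→d17:-→d18:-→d19:H1 -> H1
  + 160.0.0.0/4 (H0) depth=4
  + 140.64.0.0/16 (H1) depth=16
  + 140.64.0.0/16 (H1) depth=16
  + 163.243.152.64/26 (H0) depth=26
  + 140.64.51.96/28 (H0) depth=28
  lookup 160.0.12.109: bits 101000 walk d0:-→d1:-→d2:-→d3:-→d4:H0→d5:-→d6:- -> H0
  + 163.243.152.0/23 (H1) depth=23
  + 140.64.0.0/16 (H0) depth=16
  lookup 140.216.107.57: bits 10001100 walk d0:-→d1:-→d2:-→d3:-→d4:-→d5:-→d6:-→d7:-→d8:- -> no-route
  lookup 140.64.51.97: bits 1000110001000000001100110110 walk d0:-→d1:-→d2:-→d3:-→d4:-→d5:-→d6:-→d7:-→d8:-→d9:-→d10:-→d11:-→d12:H2→d13:-→d14:-→d15:-→d16:H0→d17:-→d18:-→d19:H1→d20:-→d21:-→d22:-→d23:-→d24:-→d25:-→d26:-→d27:-→d28:H0 -> H0
  lookup 140.64.0.0: bits 100011000100000000 walk d0:-→d1:-→d2:-→d3:-→d4:-→d5:-→d6:-→d7:-→d8:-→d9:-→d10:-→d11:-→d12:H2→d13:-→d14:-→d15:-→d16:H0→d17:-→d18:- -> H0
  - 163.243.152.64/26 clear@26
  lookup 163.243.152.0: bits 1010001111110011100110000 walk d0:-→d1:-→d2:-→d3:-→d4:H0→d5:-→d6:-→d7:-→d8:-→d9:-→d10:-→d11:-→d12:-→d13:-→d14:-→d15:-→d16:H1→d17:-→d18:-→d19:-→d20:-→d21:-→d22:-→d23:H1→d24:H1→d25:- -> H1
  lookup 160.0.0.231: bits 101000 walk d0:-→d1:-→d2:-→d3:-→d4:H0→d5:-→d6:- -> H0
  lookup 160.0.0.20: bits 101000 walk d0:-→d1:-→d2:-→d3:-→d4:H0→d5:-→d6:- -> H0
  lookup 163.243.152.239: bits 101000111111001110011000 walk d0:-→d1:-→d2:-→d3:-→d4:H0→d5:-→d6:-→d7:-→d8:-→d9:-→d10:-→d11:-→d12:-→d13:-→d14:-→d15:-→d16:H1→d17:-→d18:-→d19:-→d20:-→d21:-→d22:-→d23:H1→d24:H1 -> H1
  lookup 163.243.152.77: bits 10100011111100111001100001001101 walk d0:-→d1:-→d2:-→d3:-→d4:H0→d5:-→d6:-→d7:-→d8:-→d9:-→d10:-→d11:-→d12:-→d13:-→d14:-→d15:-→d16:H1→d17:-→d18:-→d19:-→d20:-→d21:-→d22:-→d23:H1→d24:H1→d25:-→d26:-→d27:-→d28:-→d29:-→d30:-→d31:-→d32:H0 -> H0
  lookup 163.243.0.8: bits 1010001111110011 walk d0:-→d1:-→d2:-→d3:-→d4:H0→d5:-→d6:-→d7:-→d8:-→d9:-→d10:-→d11:-→d12:-→d13:-→d14:-→d15:-→d16:H1 -> H1
  + 163.243.144.0/20 (H0) depth=20

== LOOKUPS ==
["H0","H0","H1","H1","H0","no-route","H0","H0","H1","H0","H0","H1","H0","H1"]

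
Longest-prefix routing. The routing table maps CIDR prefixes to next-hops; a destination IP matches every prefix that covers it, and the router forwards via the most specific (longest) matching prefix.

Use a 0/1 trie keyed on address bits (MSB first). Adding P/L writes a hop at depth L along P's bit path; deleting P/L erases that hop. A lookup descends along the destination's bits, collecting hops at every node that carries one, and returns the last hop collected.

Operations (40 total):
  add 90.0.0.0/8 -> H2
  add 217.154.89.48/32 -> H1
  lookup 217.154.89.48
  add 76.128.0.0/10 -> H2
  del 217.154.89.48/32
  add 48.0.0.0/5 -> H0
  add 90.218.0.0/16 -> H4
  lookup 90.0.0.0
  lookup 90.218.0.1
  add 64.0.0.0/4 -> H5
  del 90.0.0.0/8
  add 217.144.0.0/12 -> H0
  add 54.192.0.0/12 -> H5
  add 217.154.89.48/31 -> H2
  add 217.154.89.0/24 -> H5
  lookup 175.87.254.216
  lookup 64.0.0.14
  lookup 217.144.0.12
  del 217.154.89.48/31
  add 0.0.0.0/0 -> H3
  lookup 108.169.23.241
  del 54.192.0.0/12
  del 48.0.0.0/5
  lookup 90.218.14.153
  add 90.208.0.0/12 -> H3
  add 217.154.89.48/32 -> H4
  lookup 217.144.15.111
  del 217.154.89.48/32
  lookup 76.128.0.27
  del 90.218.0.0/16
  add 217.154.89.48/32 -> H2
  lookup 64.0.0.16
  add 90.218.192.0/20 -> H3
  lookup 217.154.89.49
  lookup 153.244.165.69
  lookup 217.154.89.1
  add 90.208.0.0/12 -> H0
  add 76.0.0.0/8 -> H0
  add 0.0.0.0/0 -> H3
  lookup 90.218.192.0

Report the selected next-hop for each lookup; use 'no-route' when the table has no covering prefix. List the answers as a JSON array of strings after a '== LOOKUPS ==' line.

Apply in order:
  + 90.0.0.0/8 (H2) depth=8
  + 217.154.89.48/32 (H1) depth=32
  Q 217.154.89.48: descend 11011001100110100101100100110000 ; hops seen [H1] ; pick H1
  + 76.128.0.0/10 (H2) depth=10
  - 217.154.89.48/32 clear@32
  + 48.0.0.0/5 (H0) depth=5
  + 90.218.0.0/16 (H4) depth=16
  Q 90.0.0.0: descend 01011010 ; hops seen [H2] ; pick H2
  Q 90.218.0.1: descend 0101101011011010 ; hops seen [H2,H4] ; pick H4
  + 64.0.0.0/4 (H5) depth=4
  - 90.0.0.0/8 clear@8
  + 217.144.0.0/12 (H0) depth=12
  + 54.192.0.0/12 (H5) depth=12
  + 217.154.89.48/31 (H2) depth=31
  + 217.154.89.0/24 (H5) depth=24
  Q 175.87.254.216: descend 1 ; hops seen [∅] ; pick no-route
  Q 64.0.0.14: descend 0100 ; hops seen [H5] ; pick H5
  Q 217.144.0.12: descend 110110011001 ; hops seen [H0] ; pick H0
  - 217.154.89.48/31 clear@31
  + 0.0.0.0/0 (H3) depth=0
  Q 108.169.23.241: descend 01 ; hops seen [H3] ; pick H3
  - 54.192.0.0/12 clear@12
  - 48.0.0.0/5 clear@5
  Q 90.218.14.153: descend 0101101011011010 ; hops seen [H3,H4] ; pick H4
  + 90.208.0.0/12 (H3) depth=12
  + 217.154.89.48/32 (H4) depth=32
  Q 217.144.15.111: descend 110110011001 ; hops seen [H3,H0] ; pick H0
  - 217.154.89.48/32 clear@32
  Q 76.128.0.27: descend 0100110010 ; hops seen [H3,H5,H2] ; pick H2
  - 90.218.0.0/16 clear@16
  + 217.154.89.48/32 (H2) depth=32
  Q 64.0.0.16: descend 0100 ; hops seen [H3,H5] ; pick H5
  + 90.218.192.0/20 (H3) depth=20
  Q 217.154.89.49: descend 1101100110011010010110010011000 ; hops seen [H3,H0,H5] ; pick H5
  Q 153.244.165.69: descend 1 ; hops seen [H3] ; pick H3
  Q 217.154.89.1: descend 11011001100110100101100100 ; hops seen [H3,H0,H5] ; pick H5
  + 90.208.0.0/12 (H0) depth=12
  + 76.0.0.0/8 (H0) depth=8
  + 0.0.0.0/0 (H3) depth=0
  Q 90.218.192.0: descend 01011010110110101100 ; hops seen [H3,H0,H3] ; pick H3

== LOOKUPS ==
["H1","H2","H4","no-route","H5","H0","H3","H4","H0","H2","H5","H5","H3","H5","H3"]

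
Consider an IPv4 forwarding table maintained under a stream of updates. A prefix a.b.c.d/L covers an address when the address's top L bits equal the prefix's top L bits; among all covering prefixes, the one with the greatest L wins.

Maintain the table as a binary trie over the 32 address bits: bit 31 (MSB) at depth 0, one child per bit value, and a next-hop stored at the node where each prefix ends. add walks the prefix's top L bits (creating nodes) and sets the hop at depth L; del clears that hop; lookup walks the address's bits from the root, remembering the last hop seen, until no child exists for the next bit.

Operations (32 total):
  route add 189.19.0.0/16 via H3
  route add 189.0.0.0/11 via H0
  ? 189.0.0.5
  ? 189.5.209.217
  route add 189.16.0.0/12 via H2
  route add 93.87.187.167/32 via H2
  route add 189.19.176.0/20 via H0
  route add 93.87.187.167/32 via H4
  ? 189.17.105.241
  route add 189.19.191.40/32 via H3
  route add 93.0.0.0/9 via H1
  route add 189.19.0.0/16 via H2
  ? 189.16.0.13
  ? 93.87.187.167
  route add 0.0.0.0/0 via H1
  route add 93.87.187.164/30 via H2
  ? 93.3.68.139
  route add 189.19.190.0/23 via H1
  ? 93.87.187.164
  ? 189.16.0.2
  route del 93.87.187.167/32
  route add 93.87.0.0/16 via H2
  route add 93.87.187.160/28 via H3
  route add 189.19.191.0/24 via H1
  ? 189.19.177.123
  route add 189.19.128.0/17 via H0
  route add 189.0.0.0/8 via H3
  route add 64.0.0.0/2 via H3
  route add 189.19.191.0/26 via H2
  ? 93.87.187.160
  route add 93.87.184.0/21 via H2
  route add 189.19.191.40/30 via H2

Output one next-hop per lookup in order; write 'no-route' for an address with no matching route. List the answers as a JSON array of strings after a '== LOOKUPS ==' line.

Apply in order:
  + 189.19.0.0/16 (H3) depth=16
  + 189.0.0.0/11 (H0) depth=11
  Q 189.0.0.5: descend 10111101000 ; hops seen [H0] ; pick H0
  Q 189.5.209.217: descend 10111101000 ; hops seen [H0] ; pick H0
  + 189.16.0.0/12 (H2) depth=12
  + 93.87.187.167/32 (H2) depth=32
  + 189.19.176.0/20 (H0) depth=20
  + 93.87.187.167/32 (H4) depth=32
  Q 189.17.105.241: descend 10111101000100 ; hops seen [H0,H2] ; pick H2
  + 189.19.191.40/32 (H3) depth=32
  + 93.0.0.0/9 (H1) depth=9
  + 189.19.0.0/16 (H2) depth=16
  Q 189.16.0.13: descend 10111101000100 ; hops seen [H0,H2] ; pick H2
  Q 93.87.187.167: descend 01011101010101111011101110100111 ; hops seen [H1,H4] ; pick H4
  + 0.0.0.0/0 (H1) depth=0
  + 93.87.187.164/30 (H2) depth=30
  Q 93.3.68.139: descend 010111010 ; hops seen [H1,H1] ; pick H1
  + 189.19.190.0/23 (H1) depth=23
  Q 93.87.187.164: descend 010111010101011110111011101001 ; hops seen [H1,H1,H2] ; pick H2
  Q 189.16.0.2: descend 10111101000100 ; hops seen [H1,H0,H2] ; pick H2
  del 93.87.187.167/32 (clear depth 32)
  + 93.87.0.0/16 (H2) depth=16
  + 93.87.187.160/28 (H3) depth=28
  + 189.19.191.0/24 (H1) depth=24
  Q 189.19.177.123: descend 10111101000100111011 ; hops seen [H1,H0,H2,H2,H0] ; pick H0
  + 189.19.128.0/17 (H0) depth=17
  + 189.0.0.0/8 (H3) depth=8
  + 64.0.0.0/2 (H3) depth=2
  + 189.19.191.0/26 (H2) depth=26
  Q 93.87.187.160: descend 01011101010101111011101110100 ; hops seen [H1,H3,H1,H2,H3] ; pick H3
  + 93.87.184.0/21 (H2) depth=21
  + 189.19.191.40/30 (H2) depth=30

== LOOKUPS ==
["H0","H0","H2","H2","H4","H1","H2","H2","H0","H3"]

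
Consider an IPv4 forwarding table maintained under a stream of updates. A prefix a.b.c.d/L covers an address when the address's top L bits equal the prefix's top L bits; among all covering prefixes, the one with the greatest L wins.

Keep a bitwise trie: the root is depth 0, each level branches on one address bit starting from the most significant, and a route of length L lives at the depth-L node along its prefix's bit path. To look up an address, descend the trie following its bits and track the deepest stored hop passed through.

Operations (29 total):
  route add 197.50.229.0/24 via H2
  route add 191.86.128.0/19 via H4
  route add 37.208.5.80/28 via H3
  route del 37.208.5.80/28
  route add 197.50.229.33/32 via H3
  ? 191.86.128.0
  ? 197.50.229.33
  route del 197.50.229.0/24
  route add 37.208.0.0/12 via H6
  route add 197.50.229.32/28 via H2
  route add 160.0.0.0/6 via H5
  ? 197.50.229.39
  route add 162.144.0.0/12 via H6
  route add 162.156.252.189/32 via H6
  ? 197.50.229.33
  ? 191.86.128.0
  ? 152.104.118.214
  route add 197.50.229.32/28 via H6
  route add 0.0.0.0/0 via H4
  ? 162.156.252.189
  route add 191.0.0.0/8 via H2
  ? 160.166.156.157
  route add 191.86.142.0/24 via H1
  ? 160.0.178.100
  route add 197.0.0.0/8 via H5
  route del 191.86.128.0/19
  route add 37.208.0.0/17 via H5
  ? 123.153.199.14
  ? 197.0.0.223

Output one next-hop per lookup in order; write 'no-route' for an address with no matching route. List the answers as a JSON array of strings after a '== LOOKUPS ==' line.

Process each operation:
  add 197.50.229.0/24 -> H2 at depth 24
  add 191.86.128.0/19 -> H4 at depth 19
  add 37.208.5.80/28 -> H3 at depth 28
  del 37.208.5.80/28 (clear depth 28)
  add 197.50.229.33/32 -> H3 at depth 32
  Q 191.86.128.0: descend 1011111101010110100 ; hops seen [H4] ; pick H4
  Q 197.50.229.33: descend 11000101001100101110010100100001 ; hops seen [H2,H3] ; pick H3
  del 197.50.229.0/24 (clear depth 24)
  add 37.208.0.0/12 -> H6 at depth 12
  add 197.50.229.32/28 -> H2 at depth 28
  add 160.0.0.0/6 -> H5 at depth 6
  Q 197.50.229.39: descend 11000101001100101110010100100 ; hops seen [H2] ; pick H2
  add 162.144.0.0/12 -> H6 at depth 12
  add 162.156.252.189/32 -> H6 at depth 32
  Q 197.50.229.33: descend 11000101001100101110010100100001 ; hops seen [H2,H3] ; pick H3
  Q 191.86.128.0: descend 1011111101010110100 ; hops seen [H4] ; pick H4
  Q 152.104.118.214: descend 10 ; hops seen [∅] ; pick no-route
  add 197.50.229.32/28 -> H6 at depth 28
  add 0.0.0.0/0 -> H4 at depth 0
  Q 162.156.252.189: descend 10100010100111001111110010111101 ; hops seen [H4,H5,H6,H6] ; pick H6
  add 191.0.0.0/8 -> H2 at depth 8
  Q 160.166.156.157: descend 101000 ; hops seen [H4,H5] ; pick H5
  add 191.86.142.0/24 -> H1 at depth 24
  Q 160.0.178.100: descend 101000 ; hops seen [H4,H5] ; pick H5
  add 197.0.0.0/8 -> H5 at depth 8
  del 191.86.128.0/19 (clear depth 19)
  add 37.208.0.0/17 -> H5 at depth 17
  Q 123.153.199.14: descend 0 ; hops seen [H4] ; pick H4
  Q 197.0.0.223: descend 1100010100 ; hops seen [H4,H5] ; pick H5

== LOOKUPS ==
["H4","H3","H2","H3","H4","no-route","H6","H5","H5","H4","H5"]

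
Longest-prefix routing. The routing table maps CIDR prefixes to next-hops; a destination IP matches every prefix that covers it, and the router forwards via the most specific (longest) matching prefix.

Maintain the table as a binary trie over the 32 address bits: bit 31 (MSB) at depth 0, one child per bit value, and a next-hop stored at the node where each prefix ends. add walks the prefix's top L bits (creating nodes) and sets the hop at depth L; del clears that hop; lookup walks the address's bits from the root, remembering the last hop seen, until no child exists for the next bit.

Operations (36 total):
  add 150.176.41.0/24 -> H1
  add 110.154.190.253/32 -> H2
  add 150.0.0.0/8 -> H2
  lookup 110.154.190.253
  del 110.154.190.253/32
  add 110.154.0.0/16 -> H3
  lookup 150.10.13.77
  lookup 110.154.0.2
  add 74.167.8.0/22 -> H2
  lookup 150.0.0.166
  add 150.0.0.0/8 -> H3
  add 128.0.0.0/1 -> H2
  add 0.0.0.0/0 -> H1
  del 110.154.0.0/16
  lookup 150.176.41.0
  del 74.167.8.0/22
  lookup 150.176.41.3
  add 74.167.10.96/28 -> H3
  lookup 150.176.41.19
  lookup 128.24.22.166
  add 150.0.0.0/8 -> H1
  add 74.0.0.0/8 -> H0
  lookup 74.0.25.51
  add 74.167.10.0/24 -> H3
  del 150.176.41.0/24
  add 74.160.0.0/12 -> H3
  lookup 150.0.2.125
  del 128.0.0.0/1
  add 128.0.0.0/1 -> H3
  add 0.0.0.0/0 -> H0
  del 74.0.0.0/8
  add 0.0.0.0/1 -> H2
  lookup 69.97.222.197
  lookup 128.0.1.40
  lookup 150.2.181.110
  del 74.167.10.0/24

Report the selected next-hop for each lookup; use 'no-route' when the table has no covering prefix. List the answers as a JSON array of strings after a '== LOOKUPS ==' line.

Apply in order:
  add 150.176.41.0/24 -> H1 at depth 24
  add 110.154.190.253/32 -> H2 at depth 32
  add 150.0.0.0/8 -> H2 at depth 8
  lookup 110.154.190.253: bits 01101110100110101011111011111101 walk d0:-→d1:-→d2:-→d3:-→d4:-→d5:-→d6:-→d7:-→d8:-→d9:-→d10:-→d11:-→d12:-→d13:-→d14:-→d15:-→d16:-→d17:-→d18:-→d19:-→d20:-→d21:-→d22:-→d23:-→d24:-→d25:-→d26:-→d27:-→d28:-→d29:-→d30:-→d31:-→d32:H2 -> H2
  del 110.154.190.253/32 (clear depth 32)
  add 110.154.0.0/16 -> H3 at depth 16
  lookup 150.10.13.77: bits 10010110 walk d0:-→d1:-→d2:-→d3:-→d4:-→d5:-→d6:-→d7:-→d8:H2 -> H2
  lookup 110.154.0.2: bits 0110111010011010 walk d0:-→d1:-→d2:-→d3:-→d4:-→d5:-→d6:-→d7:-→d8:-→d9:-→d10:-→d11:-→d12:-→d13:-→d14:-→d15:-→d16:H3 -> H3
  add 74.167.8.0/22 -> H2 at depth 22
  lookup 150.0.0.166: bits 10010110 walk d0:-→d1:-→d2:-→d3:-→d4:-→d5:-→d6:-→d7:-→d8:H2 -> H2
  add 150.0.0.0/8 -> H3 at depth 8
  add 128.0.0.0/1 -> H2 at depth 1
  add 0.0.0.0/0 -> H1 at depth 0
  del 110.154.0.0/16 (clear depth 16)
  lookup 150.176.41.0: bits 100101101011000000101001 walk d0:H1→d1:H2→d2:-→d3:-→d4:-→d5:-→d6:-→d7:-→d8:H3→d9:-→d10:-→d11:-→d12:-→d13:-→d14:-→d15:-→d16:-→d17:-→d18:-→d19:-→d20:-→d21:-→d22:-→d23:-→d24:H1 -> H1
  del 74.167.8.0/22 (clear depth 22)
  lookup 150.176.41.3: bits 100101101011000000101001 walk d0:H1→d1:H2→d2:-→d3:-→d4:-→d5:-→d6:-→d7:-→d8:H3→d9:-→d10:-→d11:-→d12:-→d13:-→d14:-→d15:-→d16:-→d17:-→d18:-→d19:-→d20:-→d21:-→d22:-→d23:-→d24:H1 -> H1
  add 74.167.10.96/28 -> H3 at depth 28
  lookup 150.176.41.19: bits 100101101011000000101001 walk d0:H1→d1:H2→d2:-→d3:-→d4:-→d5:-→d6:-→d7:-→d8:H3→d9:-→d10:-→d11:-→d12:-→d13:-→d14:-→d15:-→d16:-→d17:-→d18:-→d19:-→d20:-→d21:-→d22:-→d23:-→d24:H1 -> H1
  lookup 128.24.22.166: bits 100 walk d0:H1→d1:H2→d2:-→d3:- -> H2
  add 150.0.0.0/8 -> H1 at depth 8
  add 74.0.0.0/8 -> H0 at depth 8
  lookup 74.0.25.51: bits 01001010 walk d0:H1→d1:-→d2:-→d3:-→d4:-→d5:-→d6:-→d7:-→d8:H0 -> H0
  add 74.167.10.0/24 -> H3 at depth 24
  del 150.176.41.0/24 (clear depth 24)
  add 74.160.0.0/12 -> H3 at depth 12
  lookup 150.0.2.125: bits 10010110 walk d0:H1→d1:H2→d2:-→d3:-→d4:-→d5:-→d6:-→d7:-→d8:H1 -> H1
  del 128.0.0.0/1 (clear depth 1)
  add 128.0.0.0/1 -> H3 at depth 1
  add 0.0.0.0/0 -> H0 at depth 0
  del 74.0.0.0/8 (clear depth 8)
  add 0.0.0.0/1 -> H2 at depth 1
  lookup 69.97.222.197: bits 0100 walk d0:H0→d1:H2→d2:-→d3:-→d4:- -> H2
  lookup 128.0.1.40: bits 100 walk d0:H0→d1:H3→d2:-→d3:- -> H3
  lookup 150.2.181.110: bits 10010110 walk d0:H0→d1:H3→d2:-→d3:-→d4:-→d5:-→d6:-→d7:-→d8:H1 -> H1
  del 74.167.10.0/24 (clear depth 24)

== LOOKUPS ==
["H2","H2","H3","H2","H1","H1","H1","H2","H0","H1","H2","H3","H1"]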